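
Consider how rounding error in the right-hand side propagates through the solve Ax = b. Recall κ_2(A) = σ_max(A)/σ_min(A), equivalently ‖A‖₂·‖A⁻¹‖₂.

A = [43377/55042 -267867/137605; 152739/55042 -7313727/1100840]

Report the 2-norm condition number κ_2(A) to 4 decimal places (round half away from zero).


AᵀA = [12605383125/1514810882 -242009096625/12118487056; -242009096625/12118487056 2323311093225/48473948224]; tr = 16134221025/286828096, det = 31640625/1147312384
solving λ² − 16134221025/286828096·λ + 31640625/1147312384 = 0 gives λ = 225/4, 140625/286828096
κ = σ_max/σ_min = (15/2)/(375/16936) = 338.7200

338.7200


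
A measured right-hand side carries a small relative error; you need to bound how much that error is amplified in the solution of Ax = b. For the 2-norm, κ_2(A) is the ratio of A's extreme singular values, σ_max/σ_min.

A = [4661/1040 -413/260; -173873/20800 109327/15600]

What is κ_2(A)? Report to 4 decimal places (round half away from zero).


7.6800

form AᵀA = [230306441/2560000 -126147959/1920000; -126147959/1920000 74357641/1440000] with trace 130499209/921600 and determinant 12117361/36864
char-poly roots: 3481/25 and 87025/36864
κ = σ_max/σ_min = (59/5)/(295/192) = 7.6800


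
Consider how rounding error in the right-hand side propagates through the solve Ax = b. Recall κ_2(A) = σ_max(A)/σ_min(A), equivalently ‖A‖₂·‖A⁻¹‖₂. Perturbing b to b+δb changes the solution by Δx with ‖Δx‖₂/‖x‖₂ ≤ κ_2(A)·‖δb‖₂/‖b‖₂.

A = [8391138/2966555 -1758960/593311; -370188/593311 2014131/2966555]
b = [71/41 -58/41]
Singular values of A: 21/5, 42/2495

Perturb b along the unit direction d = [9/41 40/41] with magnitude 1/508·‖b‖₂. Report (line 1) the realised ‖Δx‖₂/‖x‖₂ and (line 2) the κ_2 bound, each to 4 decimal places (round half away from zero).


0.0044
0.4911

from the listed singular values, σ₁ = 21/5, σ_n = 42/2495
κ_2(A) = (21/5) / (42/2495) = 249.5000
bound on ‖Δx‖/‖x‖: κ·ε = 249.5000·1/508 = 0.4911
solve Ax = b  →  x = [-42.6888 -41.3136]
‖b‖₂ = 2.2361 and ‖x‖₂ = 59.4067
δb = ε·‖b‖·d = [0.0010 0.0043]; solving A·Δx = δb gives ‖Δx‖ = 0.2615
relative error = 0.0044
realised/bound (from unrounded values) ≈ 0.0090


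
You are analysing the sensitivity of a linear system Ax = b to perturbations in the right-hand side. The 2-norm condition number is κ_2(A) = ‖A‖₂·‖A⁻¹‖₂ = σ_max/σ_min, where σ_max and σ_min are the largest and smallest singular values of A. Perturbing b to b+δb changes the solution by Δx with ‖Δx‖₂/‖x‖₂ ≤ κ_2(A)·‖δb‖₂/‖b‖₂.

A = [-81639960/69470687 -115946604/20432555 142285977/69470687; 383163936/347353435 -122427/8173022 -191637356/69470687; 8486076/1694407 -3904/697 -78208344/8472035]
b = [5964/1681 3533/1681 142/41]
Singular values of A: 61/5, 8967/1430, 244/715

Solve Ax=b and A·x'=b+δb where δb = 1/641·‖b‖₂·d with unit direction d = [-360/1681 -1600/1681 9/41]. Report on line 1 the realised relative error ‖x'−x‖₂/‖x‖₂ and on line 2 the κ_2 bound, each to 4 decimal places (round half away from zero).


from the listed singular values, σ₁ = 61/5, σ_n = 244/715
κ = σ_max/σ_min = (61/5)/(244/715) = 35.7500
worst-case relative error ≤ 35.7500 × 1/641 = 0.0558
solve Ax = b  →  x = [-5.1410 -0.5764 -2.8146]
2-norm of b is 5.3852; of x, 5.8893
δb = ε·‖b‖·d = [-0.0018 -0.0080 0.0018]; solving A·Δx = δb gives ‖Δx‖ = 0.0246
relative error = 0.0042
so the bound overstates the realised error by a factor of ≈ 13.3421 (computed from the unrounded values)

0.0042
0.0558


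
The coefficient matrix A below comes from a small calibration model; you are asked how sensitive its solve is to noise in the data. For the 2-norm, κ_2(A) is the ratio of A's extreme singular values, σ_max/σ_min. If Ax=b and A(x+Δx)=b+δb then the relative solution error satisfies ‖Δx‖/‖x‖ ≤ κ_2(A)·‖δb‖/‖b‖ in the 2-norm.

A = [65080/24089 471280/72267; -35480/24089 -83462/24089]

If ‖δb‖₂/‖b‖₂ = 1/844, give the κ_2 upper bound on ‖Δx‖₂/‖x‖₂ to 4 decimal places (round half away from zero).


0.3100

AᵀA = [1462400/154453 10528240/463359; 10528240/463359 75804628/1390077]; tr = 6843556/106929, det = 6400/106929
solving λ² − 6843556/106929·λ + 6400/106929 = 0 gives λ = 64, 100/106929
so κ_2 = √(64 / (100/106929)) = 261.6000
bound on ‖Δx‖/‖x‖: κ·ε = 261.6000·1/844 = 0.3100


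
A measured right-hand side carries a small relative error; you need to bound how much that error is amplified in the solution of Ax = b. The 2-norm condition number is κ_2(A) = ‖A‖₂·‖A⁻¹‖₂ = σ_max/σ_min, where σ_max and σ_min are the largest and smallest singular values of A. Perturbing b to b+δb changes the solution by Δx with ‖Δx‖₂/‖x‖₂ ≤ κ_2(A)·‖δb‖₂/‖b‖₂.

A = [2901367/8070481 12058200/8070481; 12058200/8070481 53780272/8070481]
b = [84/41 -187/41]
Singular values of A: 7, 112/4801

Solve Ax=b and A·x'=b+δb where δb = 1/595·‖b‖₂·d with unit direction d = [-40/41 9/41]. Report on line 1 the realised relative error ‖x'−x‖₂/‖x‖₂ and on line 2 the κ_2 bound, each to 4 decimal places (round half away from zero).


largest singular value 7, smallest 112/4801
κ_2(A) = 7 / (112/4801) = 300.0625
perturbation bound = 300.0625·1/595 = 0.5043
solve Ax = b  →  x = [125.3362 -28.7864]
‖b‖₂ = 5.0000 and ‖x‖₂ = 128.5995
δb = ε·‖b‖·d = [-0.0082 0.0018]; solving A·Δx = δb gives ‖Δx‖ = 0.3602
relative error = 0.0028
tightness: 0.0028 against a bound of 0.5043 (unrounded ratio ≈ 0.0056)

0.0028
0.5043


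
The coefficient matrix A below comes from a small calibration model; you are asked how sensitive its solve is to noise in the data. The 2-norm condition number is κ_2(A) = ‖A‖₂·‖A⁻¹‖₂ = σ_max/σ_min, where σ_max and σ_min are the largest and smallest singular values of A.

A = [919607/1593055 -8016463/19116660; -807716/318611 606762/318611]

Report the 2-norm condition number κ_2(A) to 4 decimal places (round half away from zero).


form AᵀA = [10205714129/1509711025 -91849737161/18116532300; -91849737161/18116532300 826674674449/217398387600] with trace 91851900361/8695935504 and determinant 714025/543495969
solving λ² − 91851900361/8695935504·λ + 714025/543495969 = 0 gives λ = 169/16, 67600/543495969
σ_max=√(169/16)=(13/4), σ_min=√(67600/543495969)=(260/23313) → κ = 291.4125

291.4125


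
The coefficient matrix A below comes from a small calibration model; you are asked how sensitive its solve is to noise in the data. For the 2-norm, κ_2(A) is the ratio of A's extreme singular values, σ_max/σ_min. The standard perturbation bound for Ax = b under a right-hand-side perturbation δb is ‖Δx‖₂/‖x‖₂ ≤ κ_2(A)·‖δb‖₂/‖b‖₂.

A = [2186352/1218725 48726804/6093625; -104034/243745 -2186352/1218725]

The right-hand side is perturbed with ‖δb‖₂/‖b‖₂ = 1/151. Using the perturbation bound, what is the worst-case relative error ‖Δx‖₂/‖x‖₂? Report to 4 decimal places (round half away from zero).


2.4007

M = AᵀA = [3004587684/883575625 66758071968/4417878125; 66758071968/4417878125 1483524571536/22089390625]. tr(M)=927209556/13140625, det(M)=12446784/328515625
char-poly roots: 1764/25 and 7056/13140625
so κ_2 = √((1764/25) / (7056/13140625)) = 362.5000
κ_2(A)·‖δb‖/‖b‖ = 2.4007


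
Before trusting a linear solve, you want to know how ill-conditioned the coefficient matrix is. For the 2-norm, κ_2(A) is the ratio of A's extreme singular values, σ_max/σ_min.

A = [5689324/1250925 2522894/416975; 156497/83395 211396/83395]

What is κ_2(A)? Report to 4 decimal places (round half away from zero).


384.9000

M = AᵀA = [224135813929/9259250625 99614049524/3086416875; 99614049524/3086416875 44273377844/1028805625]. tr(M)=24903848581/370370025, det(M)=11303044/370370025
char-poly roots: 1681/25 and 6724/14814801
so κ_2 = √((1681/25) / (6724/14814801)) = 384.9000


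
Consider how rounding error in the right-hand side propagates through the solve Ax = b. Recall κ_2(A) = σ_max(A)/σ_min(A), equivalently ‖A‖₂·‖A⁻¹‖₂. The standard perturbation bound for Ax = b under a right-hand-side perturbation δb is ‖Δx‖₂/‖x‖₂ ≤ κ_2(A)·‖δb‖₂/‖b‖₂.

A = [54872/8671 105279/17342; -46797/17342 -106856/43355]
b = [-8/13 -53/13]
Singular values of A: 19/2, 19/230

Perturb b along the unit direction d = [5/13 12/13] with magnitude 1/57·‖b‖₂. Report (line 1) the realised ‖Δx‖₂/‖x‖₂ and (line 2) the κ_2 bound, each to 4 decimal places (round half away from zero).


0.0181
2.0175

from the listed singular values, σ₁ = 19/2, σ_n = 19/230
κ = σ_max/σ_min = (19/2)/(19/230) = 115.0000
bound on ‖Δx‖/‖x‖: κ·ε = 115.0000·1/57 = 2.0175
solve Ax = b  →  x = [33.4701 -34.9909]
‖b‖₂ = 4.1231 and ‖x‖₂ = 48.4212
δb = ε·‖b‖·d = [0.0278 0.0668]; solving A·Δx = δb gives ‖Δx‖ = 0.8756
relative error = 0.0181
tightness: 0.0181 against a bound of 2.0175 (unrounded ratio ≈ 0.0090)


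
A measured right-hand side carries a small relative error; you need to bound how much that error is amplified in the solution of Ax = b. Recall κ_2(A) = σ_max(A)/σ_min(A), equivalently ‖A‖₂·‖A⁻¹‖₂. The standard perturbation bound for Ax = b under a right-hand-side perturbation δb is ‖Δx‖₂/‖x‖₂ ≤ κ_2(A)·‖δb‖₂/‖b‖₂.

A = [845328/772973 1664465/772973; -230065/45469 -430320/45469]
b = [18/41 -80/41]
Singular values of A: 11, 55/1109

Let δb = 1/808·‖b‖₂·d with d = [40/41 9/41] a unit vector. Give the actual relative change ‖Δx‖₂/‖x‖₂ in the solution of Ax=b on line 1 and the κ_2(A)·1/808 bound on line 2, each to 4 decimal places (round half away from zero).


0.2745
0.2745

largest singular value 11, smallest 55/1109
condition number: 11 ÷ (55/1109) = 221.8000
κ_2(A)·‖δb‖/‖b‖ = 0.2745
solve Ax = b  →  x = [0.0856 0.1604]
‖b‖ = 2.0000, ‖x‖ = 0.1818
δb = ε·‖b‖·d = [0.0024 0.0005]; solving A·Δx = δb gives ‖Δx‖ = 0.0499
dividing the unrounded norms, ‖Δx‖/‖x‖ = 0.2745
so the bound is sharp here: realised error equals the bound


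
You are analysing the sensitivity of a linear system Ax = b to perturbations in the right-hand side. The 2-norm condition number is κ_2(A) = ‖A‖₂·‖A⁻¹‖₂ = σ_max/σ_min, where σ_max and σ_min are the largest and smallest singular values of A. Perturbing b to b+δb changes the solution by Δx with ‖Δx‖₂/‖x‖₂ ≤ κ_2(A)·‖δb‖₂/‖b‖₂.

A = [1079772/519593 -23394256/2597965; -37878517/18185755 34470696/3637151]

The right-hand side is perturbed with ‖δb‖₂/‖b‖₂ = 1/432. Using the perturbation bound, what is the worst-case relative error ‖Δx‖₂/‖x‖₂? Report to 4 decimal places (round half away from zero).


0.4426

M = AᵀA = [83031780569/9591418025 -14752829160/383656721; -14752829160/383656721 1639250356544/9591418025]. tr(M)=42006881393/233937025, det(M)=5158686976/5848425625
eigenvalues of AᵀA: λ = (tr ± √(tr²−4·det))/2 = 4489/25, 1149184/233937025
σ_max=√(4489/25)=(67/5), σ_min=√(1149184/233937025)=(1072/15295) → κ = 191.1875
worst-case relative error ≤ 191.1875 × 1/432 = 0.4426


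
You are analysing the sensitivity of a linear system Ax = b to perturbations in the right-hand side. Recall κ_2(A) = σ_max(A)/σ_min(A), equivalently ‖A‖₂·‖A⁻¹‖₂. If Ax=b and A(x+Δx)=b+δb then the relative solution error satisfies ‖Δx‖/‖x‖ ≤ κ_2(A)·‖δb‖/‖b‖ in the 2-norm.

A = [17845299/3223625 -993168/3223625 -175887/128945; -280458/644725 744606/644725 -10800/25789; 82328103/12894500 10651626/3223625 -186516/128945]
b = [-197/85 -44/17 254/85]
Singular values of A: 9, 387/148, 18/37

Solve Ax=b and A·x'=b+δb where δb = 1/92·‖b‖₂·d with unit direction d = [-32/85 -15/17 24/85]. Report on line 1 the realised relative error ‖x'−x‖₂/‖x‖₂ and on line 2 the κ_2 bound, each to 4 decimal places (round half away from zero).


0.0124
0.2011

largest singular value 9, smallest 18/37
condition number: 9 ÷ (18/37) = 18.5000
κ_2(A)·‖δb‖/‖b‖ = 0.2011
solve Ax = b  →  x = [1.6226 1.2700 7.9973]
‖b‖ = 4.5826, ‖x‖ = 8.2585
re-solving with b+δb shifts x by Δx of norm 0.1024
dividing the unrounded norms, ‖Δx‖/‖x‖ = 0.0124
so the bound overstates the realised error by a factor of ≈ 16.2193 (computed from the unrounded values)


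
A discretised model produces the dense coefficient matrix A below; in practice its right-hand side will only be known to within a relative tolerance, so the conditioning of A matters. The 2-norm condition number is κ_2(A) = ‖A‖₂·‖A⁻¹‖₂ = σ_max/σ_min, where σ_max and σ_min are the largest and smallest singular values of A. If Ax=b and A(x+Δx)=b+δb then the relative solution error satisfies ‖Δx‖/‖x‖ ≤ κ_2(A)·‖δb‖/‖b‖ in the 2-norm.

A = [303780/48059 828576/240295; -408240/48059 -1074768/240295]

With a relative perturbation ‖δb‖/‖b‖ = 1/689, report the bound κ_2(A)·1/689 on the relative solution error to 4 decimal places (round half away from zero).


0.2052

M = AᵀA = [258942186000/2309667481 138093621120/2309667481; 138093621120/2309667481 73666577664/2309667481]. tr(M)=1150895376/7991929, det(M)=8294400/7991929
char-poly roots: 144 and 57600/7991929
σ_max=√144=12, σ_min=√(57600/7991929)=(240/2827) → κ = 141.3500
perturbation bound = 141.3500·1/689 = 0.2052


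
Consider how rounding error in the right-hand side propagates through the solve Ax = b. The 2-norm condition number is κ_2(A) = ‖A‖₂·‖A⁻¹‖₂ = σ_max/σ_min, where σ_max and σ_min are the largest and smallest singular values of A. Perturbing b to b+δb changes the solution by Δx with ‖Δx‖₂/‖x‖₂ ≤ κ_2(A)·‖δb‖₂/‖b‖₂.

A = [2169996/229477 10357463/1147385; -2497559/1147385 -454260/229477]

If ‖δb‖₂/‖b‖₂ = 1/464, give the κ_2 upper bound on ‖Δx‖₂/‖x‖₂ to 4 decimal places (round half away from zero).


M = AᵀA = [73741741201/783160225 14045326848/156632045; 14045326848/156632045 66886284049/783160225]. tr(M)=6688610/37249, det(M)=20151121/23280625
λ_max, λ_min = (6688610/37249 ± √27957937396137984/867180000625)/2 = 4489/25, 4489/931225
κ = σ_max/σ_min = (67/5)/(67/965) = 193.0000
κ_2(A)·‖δb‖/‖b‖ = 0.4159

0.4159


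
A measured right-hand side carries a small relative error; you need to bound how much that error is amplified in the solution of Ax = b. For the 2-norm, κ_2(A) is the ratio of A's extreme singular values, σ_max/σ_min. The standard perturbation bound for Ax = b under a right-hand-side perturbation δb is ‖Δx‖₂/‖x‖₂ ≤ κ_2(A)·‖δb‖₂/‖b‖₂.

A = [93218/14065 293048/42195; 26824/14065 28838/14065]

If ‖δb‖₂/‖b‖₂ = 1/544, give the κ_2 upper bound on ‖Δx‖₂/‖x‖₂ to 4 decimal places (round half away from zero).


AᵀA = [12978100/272861 40880000/818583; 40880000/818583 128774900/2455749]; tr = 8468200/84681, det = 10000/84681
eigenvalues of AᵀA: λ = (tr ± √(tr²−4·det))/2 = 100, 100/84681
κ = σ_max/σ_min = 10/(10/291) = 291.0000
worst-case relative error ≤ 291.0000 × 1/544 = 0.5349

0.5349


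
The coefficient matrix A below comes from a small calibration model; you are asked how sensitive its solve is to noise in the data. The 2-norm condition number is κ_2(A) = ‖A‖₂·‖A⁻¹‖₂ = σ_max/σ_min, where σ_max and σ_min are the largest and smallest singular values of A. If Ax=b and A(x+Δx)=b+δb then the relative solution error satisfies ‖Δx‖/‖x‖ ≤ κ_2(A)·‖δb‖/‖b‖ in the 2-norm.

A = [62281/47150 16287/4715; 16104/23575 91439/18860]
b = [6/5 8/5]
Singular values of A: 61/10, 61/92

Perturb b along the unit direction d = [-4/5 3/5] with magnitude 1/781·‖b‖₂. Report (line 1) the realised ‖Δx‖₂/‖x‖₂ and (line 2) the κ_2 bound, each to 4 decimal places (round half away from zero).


from the listed singular values, σ₁ = 61/10, σ_n = 61/92
condition number: (61/10) ÷ (61/92) = 9.2000
κ_2(A)·‖δb‖/‖b‖ = 0.0118
solve Ax = b  →  x = [0.0720 0.3199]
2-norm of b is 2.0000; of x, 0.3279
δb = ε·‖b‖·d = [-0.0020 0.0015]; solving A·Δx = δb gives ‖Δx‖ = 0.0039
dividing the unrounded norms, ‖Δx‖/‖x‖ = 0.0118
realised/bound = 1 exactly: the bound is attained for this b and d

0.0118
0.0118


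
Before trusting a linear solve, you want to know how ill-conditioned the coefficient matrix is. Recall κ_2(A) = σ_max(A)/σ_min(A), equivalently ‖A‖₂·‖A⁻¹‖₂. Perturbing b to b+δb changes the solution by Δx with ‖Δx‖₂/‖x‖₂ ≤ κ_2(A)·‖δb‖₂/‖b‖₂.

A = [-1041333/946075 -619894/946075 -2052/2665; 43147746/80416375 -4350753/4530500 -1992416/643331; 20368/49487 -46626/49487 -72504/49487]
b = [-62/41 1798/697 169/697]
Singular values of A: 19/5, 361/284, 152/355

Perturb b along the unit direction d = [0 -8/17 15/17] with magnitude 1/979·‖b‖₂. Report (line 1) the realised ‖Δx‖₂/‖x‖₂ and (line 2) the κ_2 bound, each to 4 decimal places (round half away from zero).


largest singular value 19/5, smallest 152/355
condition number: (19/5) ÷ (152/355) = 8.8750
worst-case relative error ≤ 8.8750 × 1/979 = 0.0091
solve Ax = b  →  x = [0.9635 2.3159 -1.3841]
‖b‖₂ = 3.0000 and ‖x‖₂ = 2.8648
re-solving with b+δb shifts x by Δx of norm 0.0072
dividing the unrounded norms, ‖Δx‖/‖x‖ = 0.0025
tightness: 0.0025 against a bound of 0.0091 (unrounded ratio ≈ 0.2756)

0.0025
0.0091


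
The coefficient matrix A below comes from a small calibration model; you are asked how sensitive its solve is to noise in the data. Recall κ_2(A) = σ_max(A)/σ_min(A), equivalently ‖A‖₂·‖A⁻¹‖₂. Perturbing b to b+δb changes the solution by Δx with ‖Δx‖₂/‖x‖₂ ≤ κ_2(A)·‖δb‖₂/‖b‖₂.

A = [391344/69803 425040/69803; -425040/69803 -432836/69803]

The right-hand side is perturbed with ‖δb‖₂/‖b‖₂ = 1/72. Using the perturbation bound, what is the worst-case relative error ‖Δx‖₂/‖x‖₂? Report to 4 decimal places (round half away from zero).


M = AᵀA = [396919296/5793649 416539200/5793649; 416539200/5793649 437581456/5793649]. tr(M)=992272/6889, det(M)=36864/6889
char-poly roots: 144 and 256/6889
κ_2(A) = √(λ_max/λ_min) = √(144 / (256/6889)) = 62.2500
worst-case relative error ≤ 62.2500 × 1/72 = 0.8646

0.8646


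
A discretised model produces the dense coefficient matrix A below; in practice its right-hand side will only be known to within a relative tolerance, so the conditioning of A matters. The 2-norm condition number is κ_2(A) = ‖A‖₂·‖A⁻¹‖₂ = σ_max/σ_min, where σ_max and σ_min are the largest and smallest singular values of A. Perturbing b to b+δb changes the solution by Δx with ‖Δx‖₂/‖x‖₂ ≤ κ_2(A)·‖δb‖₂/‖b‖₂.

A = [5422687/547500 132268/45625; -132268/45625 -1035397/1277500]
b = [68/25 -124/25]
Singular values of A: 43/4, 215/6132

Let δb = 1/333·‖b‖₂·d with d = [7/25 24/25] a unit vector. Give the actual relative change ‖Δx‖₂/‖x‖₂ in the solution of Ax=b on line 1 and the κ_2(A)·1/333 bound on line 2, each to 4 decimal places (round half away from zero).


0.0042
0.9207

largest singular value 43/4, smallest 215/6132
κ = σ_max/σ_min = (43/4)/(215/6132) = 306.6000
perturbation bound = 306.6000·1/333 = 0.9207
solve Ax = b  →  x = [32.3007 -109.4162]
2-norm of b is 5.6569; of x, 114.0843
Δx = A⁻¹·δb where δb = 1/333·5.6569·d; ‖Δx‖ = 0.4845
relative error = 0.0042
realised/bound (from unrounded values) ≈ 0.0046


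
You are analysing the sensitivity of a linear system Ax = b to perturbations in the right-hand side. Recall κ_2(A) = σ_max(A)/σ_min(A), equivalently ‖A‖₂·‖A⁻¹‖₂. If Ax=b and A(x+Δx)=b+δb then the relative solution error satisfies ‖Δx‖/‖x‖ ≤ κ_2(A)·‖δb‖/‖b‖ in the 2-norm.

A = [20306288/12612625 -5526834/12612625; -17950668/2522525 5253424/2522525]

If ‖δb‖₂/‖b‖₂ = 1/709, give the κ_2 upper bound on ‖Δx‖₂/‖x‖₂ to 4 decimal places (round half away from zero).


M = AᵀA = [5037482078224/94633140625 -1469239283232/94633140625; -1469239283232/94633140625 428618374276/94633140625]. tr(M)=8745760724/151413025, det(M)=8340544/151413025
solving λ² − 8745760724/151413025·λ + 8340544/151413025 = 0 gives λ = 1444/25, 5776/6056521
κ_2(A) = √(λ_max/λ_min) = √((1444/25) / (5776/6056521)) = 246.1000
κ_2(A)·‖δb‖/‖b‖ = 0.3471

0.3471


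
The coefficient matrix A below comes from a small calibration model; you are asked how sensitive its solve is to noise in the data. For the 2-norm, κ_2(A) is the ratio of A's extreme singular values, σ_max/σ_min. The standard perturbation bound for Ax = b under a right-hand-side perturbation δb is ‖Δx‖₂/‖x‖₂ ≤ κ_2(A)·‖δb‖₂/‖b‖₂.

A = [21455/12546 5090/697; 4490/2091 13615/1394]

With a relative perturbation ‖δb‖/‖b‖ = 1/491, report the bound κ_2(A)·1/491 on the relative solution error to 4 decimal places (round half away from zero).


0.3116

AᵀA = [1186080625/157402116 146300000/4372281; 146300000/4372281 289000625/1943236]; tr = 7315625/46818, det = 390625/374544
λ_max, λ_min = (7315625/46818 ± √13377306250000/547981281)/2 = 625/4, 625/93636
so κ_2 = √((625/4) / (625/93636)) = 153.0000
worst-case relative error ≤ 153.0000 × 1/491 = 0.3116


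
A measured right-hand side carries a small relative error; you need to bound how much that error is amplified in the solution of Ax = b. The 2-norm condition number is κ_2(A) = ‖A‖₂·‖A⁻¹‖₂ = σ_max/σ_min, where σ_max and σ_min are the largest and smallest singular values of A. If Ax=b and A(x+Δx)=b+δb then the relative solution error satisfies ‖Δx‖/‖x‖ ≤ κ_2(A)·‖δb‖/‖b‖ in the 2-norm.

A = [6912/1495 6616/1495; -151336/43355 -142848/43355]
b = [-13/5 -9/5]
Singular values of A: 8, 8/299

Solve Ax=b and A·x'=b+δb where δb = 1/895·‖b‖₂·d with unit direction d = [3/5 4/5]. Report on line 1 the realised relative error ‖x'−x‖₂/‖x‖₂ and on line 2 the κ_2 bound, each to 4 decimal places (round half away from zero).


0.0012
0.3341

largest singular value 8, smallest 8/299
condition number: 8 ÷ (8/299) = 299.0000
bound on ‖Δx‖/‖x‖: κ·ε = 299.0000·1/895 = 0.3341
solve Ax = b  →  x = [77.2371 -81.2802]
‖b‖ = 3.1623, ‖x‖ = 112.1251
re-solving with b+δb shifts x by Δx of norm 0.1321
relative error = 0.0012
so the bound overstates the realised error by a factor of ≈ 283.6565 (computed from the unrounded values)


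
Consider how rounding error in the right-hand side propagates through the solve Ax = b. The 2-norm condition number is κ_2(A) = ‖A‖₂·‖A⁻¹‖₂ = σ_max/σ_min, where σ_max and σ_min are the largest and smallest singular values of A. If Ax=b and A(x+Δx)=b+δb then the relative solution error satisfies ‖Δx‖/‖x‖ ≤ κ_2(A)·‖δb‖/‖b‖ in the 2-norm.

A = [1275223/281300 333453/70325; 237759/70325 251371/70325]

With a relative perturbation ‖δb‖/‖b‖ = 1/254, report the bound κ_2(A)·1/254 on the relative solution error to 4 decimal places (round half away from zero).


AᵀA = [101226526921/3165187600 5314318443/158259380; 5314318443/158259380 6975131314/197824225]; tr = 50613229/752720, det = 2825761/94090000
eigenvalues of AᵀA: λ = (tr ± √(tr²−4·det))/2 = 1681/25, 1681/3763600
σ_max=√(1681/25)=(41/5), σ_min=√(1681/3763600)=(41/1940) → κ = 388.0000
perturbation bound = 388.0000·1/254 = 1.5276

1.5276


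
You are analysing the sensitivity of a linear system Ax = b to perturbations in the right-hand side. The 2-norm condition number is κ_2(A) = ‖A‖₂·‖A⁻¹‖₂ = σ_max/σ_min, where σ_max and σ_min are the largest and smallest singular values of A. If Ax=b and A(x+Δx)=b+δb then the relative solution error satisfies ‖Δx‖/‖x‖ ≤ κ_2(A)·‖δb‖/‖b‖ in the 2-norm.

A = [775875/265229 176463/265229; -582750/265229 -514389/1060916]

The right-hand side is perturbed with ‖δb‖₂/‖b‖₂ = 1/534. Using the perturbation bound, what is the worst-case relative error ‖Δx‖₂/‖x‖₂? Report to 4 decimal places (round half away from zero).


M = AᵀA = [941579578125/70346422441 423706555125/140692844882; 423706555125/140692844882 762823089225/1125542759056]. tr(M)=9415881225/669567376, det(M)=1265625/669567376
eigenvalues of AᵀA: λ = (tr ± √(tr²−4·det))/2 = 225/16, 5625/41847961
κ = σ_max/σ_min = (15/4)/(75/6469) = 323.4500
bound on ‖Δx‖/‖x‖: κ·ε = 323.4500·1/534 = 0.6057

0.6057


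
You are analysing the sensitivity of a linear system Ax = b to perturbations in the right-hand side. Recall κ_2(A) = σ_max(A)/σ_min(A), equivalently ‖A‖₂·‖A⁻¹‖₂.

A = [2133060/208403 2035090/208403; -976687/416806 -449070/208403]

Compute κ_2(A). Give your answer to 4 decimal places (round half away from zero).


AᵀA = [11394228049/103347556 2712831345/25836889; 2712831345/25836889 2583733000/25836889]; tr = 21729160049/103347556, det = 17682025/25836889
eigenvalues of AᵀA: λ = (tr ± √(tr²−4·det))/2 = 841/4, 84100/25836889
κ_2(A) = √(λ_max/λ_min) = √((841/4) / (84100/25836889)) = 254.1500

254.1500


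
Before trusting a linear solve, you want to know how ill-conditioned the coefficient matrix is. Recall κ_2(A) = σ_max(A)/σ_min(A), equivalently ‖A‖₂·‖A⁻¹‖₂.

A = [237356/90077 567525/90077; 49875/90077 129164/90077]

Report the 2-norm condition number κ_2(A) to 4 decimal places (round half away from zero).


169.0000

AᵀA = [34994281/4826809 83966400/4826809; 83966400/4826809 201527641/4826809]; tr = 1399538/28561, det = 2401/28561
eigenvalues of AᵀA: λ = (tr ± √(tr²−4·det))/2 = 49, 49/28561
κ = σ_max/σ_min = 7/(7/169) = 169.0000


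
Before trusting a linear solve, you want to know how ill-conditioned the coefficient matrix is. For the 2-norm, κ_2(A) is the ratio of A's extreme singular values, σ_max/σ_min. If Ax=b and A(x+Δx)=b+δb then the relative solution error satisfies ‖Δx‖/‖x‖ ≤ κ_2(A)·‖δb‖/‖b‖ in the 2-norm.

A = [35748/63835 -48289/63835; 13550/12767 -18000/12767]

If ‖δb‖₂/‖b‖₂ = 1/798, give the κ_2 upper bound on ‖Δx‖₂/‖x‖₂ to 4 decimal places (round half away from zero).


M = AᵀA = [20304436/14100025 -27071748/14100025; -27071748/14100025 36096289/14100025]. tr(M)=2256029/564001, det(M)=100/564001
char-poly roots: 4 and 25/564001
σ_max=√4=2, σ_min=√(25/564001)=(5/751) → κ = 300.4000
bound on ‖Δx‖/‖x‖: κ·ε = 300.4000·1/798 = 0.3764

0.3764


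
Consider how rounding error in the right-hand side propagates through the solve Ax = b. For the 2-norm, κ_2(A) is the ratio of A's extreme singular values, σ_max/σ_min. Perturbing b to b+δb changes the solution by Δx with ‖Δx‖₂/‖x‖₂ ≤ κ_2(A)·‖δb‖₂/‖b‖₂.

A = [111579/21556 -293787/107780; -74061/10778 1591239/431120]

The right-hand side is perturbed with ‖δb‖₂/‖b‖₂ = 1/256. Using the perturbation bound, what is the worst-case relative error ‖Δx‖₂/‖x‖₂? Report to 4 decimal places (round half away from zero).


0.9906

AᵀA = [34390000125/464661136 -36681934185/929322272; -36681934185/929322272 156520575081/7434578176]; tr = 2445538329/25725184, det = 57836025/411602944
solving λ² − 2445538329/25725184·λ + 57836025/411602944 = 0 gives λ = 1521/16, 38025/25725184
σ_max=√(1521/16)=(39/4), σ_min=√(38025/25725184)=(195/5072) → κ = 253.6000
perturbation bound = 253.6000·1/256 = 0.9906


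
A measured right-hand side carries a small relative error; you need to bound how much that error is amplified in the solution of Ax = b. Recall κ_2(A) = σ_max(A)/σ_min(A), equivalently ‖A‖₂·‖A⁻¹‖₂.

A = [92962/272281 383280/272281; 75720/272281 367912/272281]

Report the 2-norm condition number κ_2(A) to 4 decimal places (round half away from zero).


57.2500

AᵀA = [17093284/88153321 75492000/88153321; 75492000/88153321 335627584/88153321]; tr = 209828/52441, det = 256/52441
solving λ² − 209828/52441·λ + 256/52441 = 0 gives λ = 4, 64/52441
κ_2(A) = √(λ_max/λ_min) = √(4 / (64/52441)) = 57.2500


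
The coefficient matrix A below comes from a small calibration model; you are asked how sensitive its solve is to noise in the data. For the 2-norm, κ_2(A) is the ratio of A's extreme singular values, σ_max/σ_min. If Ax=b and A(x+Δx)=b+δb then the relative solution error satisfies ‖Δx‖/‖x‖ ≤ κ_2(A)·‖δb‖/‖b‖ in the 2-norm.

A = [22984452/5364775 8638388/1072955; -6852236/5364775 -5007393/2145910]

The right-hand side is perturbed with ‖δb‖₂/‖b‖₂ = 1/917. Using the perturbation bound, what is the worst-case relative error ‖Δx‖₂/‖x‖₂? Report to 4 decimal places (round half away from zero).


AᵀA = [920381075104/46049297281 1725636269070/46049297281; 1725636269070/46049297281 12942438944425/184197189124]; tr = 57522364169/637360516, det = 13032100/159340129
solving λ² − 57522364169/637360516·λ + 13032100/159340129 = 0 gives λ = 361/4, 144400/159340129
κ = σ_max/σ_min = (19/2)/(380/12623) = 315.5750
worst-case relative error ≤ 315.5750 × 1/917 = 0.3441

0.3441


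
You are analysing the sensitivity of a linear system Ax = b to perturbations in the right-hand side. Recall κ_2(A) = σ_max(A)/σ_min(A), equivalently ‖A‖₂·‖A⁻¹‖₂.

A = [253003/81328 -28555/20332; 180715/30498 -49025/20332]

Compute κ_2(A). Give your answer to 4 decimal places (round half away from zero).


64.0320

M = AᵀA = [9225608929/205979904 -320241955/17164992; -320241955/17164992 5568925/715208]. tr(M)=64079641/1218816, det(M)=13140625/19501056
char-poly roots: 841/16 and 15625/1218816
σ_max=√(841/16)=(29/4), σ_min=√(15625/1218816)=(125/1104) → κ = 64.0320


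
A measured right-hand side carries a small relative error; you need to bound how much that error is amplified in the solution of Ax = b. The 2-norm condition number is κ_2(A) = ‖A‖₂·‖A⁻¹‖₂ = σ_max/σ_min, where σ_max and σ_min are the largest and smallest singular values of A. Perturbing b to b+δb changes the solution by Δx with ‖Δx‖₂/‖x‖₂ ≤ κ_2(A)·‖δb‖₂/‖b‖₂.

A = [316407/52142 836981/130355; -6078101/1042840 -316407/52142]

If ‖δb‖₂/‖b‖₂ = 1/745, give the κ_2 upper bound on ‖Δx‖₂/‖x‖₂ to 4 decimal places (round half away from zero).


AᵀA = [91544194561/1293121600 4805905923/64656080; 4805905923/64656080 6307947109/80820100]; tr = 45772021/307520, det = 13845841/38440000
solving λ² − 45772021/307520·λ + 13845841/38440000 = 0 gives λ = 3721/25, 3721/1537600
σ_max=√(3721/25)=(61/5), σ_min=√(3721/1537600)=(61/1240) → κ = 248.0000
bound on ‖Δx‖/‖x‖: κ·ε = 248.0000·1/745 = 0.3329

0.3329


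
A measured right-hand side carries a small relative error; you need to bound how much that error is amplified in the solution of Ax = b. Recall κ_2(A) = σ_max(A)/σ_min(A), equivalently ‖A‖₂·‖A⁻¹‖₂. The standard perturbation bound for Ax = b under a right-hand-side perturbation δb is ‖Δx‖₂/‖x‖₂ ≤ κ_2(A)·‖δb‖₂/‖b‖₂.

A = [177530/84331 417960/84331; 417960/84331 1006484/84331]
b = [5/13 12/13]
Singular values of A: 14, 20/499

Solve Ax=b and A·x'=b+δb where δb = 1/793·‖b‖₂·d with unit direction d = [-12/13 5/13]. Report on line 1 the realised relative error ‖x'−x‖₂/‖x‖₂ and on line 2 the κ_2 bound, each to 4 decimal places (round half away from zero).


0.4405
0.4405

largest singular value 14, smallest 20/499
κ_2(A) = 14 / (20/499) = 349.3000
perturbation bound = 349.3000·1/793 = 0.4405
solve Ax = b  →  x = [0.0275 0.0659]
‖b‖₂ = 1.0000 and ‖x‖₂ = 0.0714
Δx = A⁻¹·δb where δb = 1/793·1.0000·d; ‖Δx‖ = 0.0315
realised ‖Δx‖/‖x‖ = 0.4405
tightness: 0.4405 against a bound of 0.4405; the bound is attained (ratio 1)


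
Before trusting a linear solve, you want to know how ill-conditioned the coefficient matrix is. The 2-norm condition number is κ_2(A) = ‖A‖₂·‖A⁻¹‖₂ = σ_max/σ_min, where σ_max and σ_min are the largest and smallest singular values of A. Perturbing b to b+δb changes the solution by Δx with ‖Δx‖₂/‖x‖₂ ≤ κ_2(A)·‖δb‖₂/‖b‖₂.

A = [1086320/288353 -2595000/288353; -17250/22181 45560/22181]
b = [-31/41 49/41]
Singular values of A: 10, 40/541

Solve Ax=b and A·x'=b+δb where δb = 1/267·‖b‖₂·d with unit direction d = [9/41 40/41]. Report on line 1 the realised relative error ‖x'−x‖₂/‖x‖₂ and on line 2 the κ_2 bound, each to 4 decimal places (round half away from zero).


largest singular value 10, smallest 40/541
κ_2(A) = 10 / (40/541) = 135.2500
perturbation bound = 135.2500·1/267 = 0.5066
solve Ax = b  →  x = [12.4462 5.2942]
‖b‖ = 1.4142, ‖x‖ = 13.5254
with δb = [0.0012 0.0052], A·Δx = δb → ‖Δx‖ = 0.0716
realised ‖Δx‖/‖x‖ = 0.0053
so the bound overstates the realised error by a factor of ≈ 95.6388 (computed from the unrounded values)

0.0053
0.5066


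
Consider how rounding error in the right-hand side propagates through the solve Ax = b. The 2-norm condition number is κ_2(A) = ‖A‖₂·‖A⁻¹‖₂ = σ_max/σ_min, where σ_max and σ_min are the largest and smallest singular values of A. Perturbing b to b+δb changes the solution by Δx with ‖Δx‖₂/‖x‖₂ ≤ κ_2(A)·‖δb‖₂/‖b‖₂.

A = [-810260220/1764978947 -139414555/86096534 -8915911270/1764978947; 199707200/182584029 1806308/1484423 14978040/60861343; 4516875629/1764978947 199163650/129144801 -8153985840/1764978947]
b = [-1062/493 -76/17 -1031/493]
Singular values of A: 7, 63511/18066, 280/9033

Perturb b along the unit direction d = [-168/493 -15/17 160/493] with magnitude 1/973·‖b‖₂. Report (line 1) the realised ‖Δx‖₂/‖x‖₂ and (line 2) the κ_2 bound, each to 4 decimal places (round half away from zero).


from the listed singular values, σ₁ = 7, σ_n = 280/9033
κ_2(A) = 7 / (280/9033) = 225.8250
bound on ‖Δx‖/‖x‖: κ·ε = 225.8250·1/973 = 0.2321
solve Ax = b  →  x = [90.6888 -89.4070 20.8443]
‖b‖ = 5.3852, ‖x‖ = 129.0448
Δx = A⁻¹·δb where δb = 1/973·5.3852·d; ‖Δx‖ = 0.1786
relative error = 0.0014
tightness: 0.0014 against a bound of 0.2321 (unrounded ratio ≈ 0.0060)

0.0014
0.2321


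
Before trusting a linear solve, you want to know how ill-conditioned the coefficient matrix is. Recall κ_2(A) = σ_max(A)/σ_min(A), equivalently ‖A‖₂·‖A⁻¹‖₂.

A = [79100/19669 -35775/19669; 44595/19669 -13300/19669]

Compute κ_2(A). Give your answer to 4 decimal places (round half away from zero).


AᵀA = [28531225/1338649 -11844000/1338649; -11844000/1338649 5040625/1338649]; tr = 198650/7921, det = 15625/7921
solving λ² − 198650/7921·λ + 15625/7921 = 0 gives λ = 25, 625/7921
so κ_2 = √(25 / (625/7921)) = 17.8000

17.8000


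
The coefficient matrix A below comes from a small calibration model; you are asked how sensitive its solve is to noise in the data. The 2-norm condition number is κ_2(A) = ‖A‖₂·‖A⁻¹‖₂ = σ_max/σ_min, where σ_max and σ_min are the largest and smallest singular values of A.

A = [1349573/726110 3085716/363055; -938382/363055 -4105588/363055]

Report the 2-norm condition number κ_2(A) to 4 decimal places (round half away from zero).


form AᵀA = [5213258921/514376324 5790057930/128594081; 5790057930/128594081 25734142496/128594081] with trace 2637800705/12545764 and determinant 2829124/3136441
λ_max, λ_min = (2637800705/12545764 ± √6957424662946005249/157396194343696)/2 = 841/4, 13456/3136441
κ_2(A) = √(λ_max/λ_min) = √((841/4) / (13456/3136441)) = 221.3750

221.3750


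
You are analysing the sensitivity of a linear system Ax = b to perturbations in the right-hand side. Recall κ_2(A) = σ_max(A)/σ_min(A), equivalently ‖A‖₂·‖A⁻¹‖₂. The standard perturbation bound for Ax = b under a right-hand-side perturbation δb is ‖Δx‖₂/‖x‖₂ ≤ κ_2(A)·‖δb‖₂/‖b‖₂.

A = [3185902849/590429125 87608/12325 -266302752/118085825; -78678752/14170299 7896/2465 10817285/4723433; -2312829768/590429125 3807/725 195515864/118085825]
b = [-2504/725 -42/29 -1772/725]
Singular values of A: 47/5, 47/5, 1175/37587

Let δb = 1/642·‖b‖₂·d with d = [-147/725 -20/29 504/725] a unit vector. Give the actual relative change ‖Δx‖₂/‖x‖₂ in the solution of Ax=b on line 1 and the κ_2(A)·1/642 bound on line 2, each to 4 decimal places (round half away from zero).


σ_max = 47/5, σ_min = 1175/37587
κ = σ_max/σ_min = (47/5)/(1175/37587) = 300.6960
worst-case relative error ≤ 300.6960 × 1/642 = 0.4684
solve Ax = b  →  x = [-0.0116 -0.4756 0.0048]
‖b‖ = 4.4721, ‖x‖ = 0.4758
δb = ε·‖b‖·d = [-0.0014 -0.0048 0.0048]; solving A·Δx = δb gives ‖Δx‖ = 0.2228
realised ‖Δx‖/‖x‖ = 0.4684
so the bound is sharp here: realised error equals the bound

0.4684
0.4684


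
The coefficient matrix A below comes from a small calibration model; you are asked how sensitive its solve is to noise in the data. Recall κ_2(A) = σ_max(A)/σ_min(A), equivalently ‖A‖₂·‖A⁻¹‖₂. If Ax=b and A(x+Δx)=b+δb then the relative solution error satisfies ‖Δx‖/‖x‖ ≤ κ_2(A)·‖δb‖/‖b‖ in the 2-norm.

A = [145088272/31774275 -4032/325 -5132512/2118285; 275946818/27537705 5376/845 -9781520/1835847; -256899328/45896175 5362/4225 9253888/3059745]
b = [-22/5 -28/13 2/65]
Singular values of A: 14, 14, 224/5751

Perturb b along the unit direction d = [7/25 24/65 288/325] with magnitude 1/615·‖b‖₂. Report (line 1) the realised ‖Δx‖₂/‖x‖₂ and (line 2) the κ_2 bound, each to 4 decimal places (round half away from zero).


0.0040
0.5845

σ_max = 14, σ_min = 224/5751
condition number: 14 ÷ (224/5751) = 359.4375
worst-case relative error ≤ 359.4375 × 1/615 = 0.5845
solve Ax = b  →  x = [-24.3772 0.2088 -45.1935]
‖b‖₂ = 4.8990 and ‖x‖₂ = 51.3492
Δx = A⁻¹·δb where δb = 1/615·4.8990·d; ‖Δx‖ = 0.2045
dividing the unrounded norms, ‖Δx‖/‖x‖ = 0.0040
so the bound overstates the realised error by a factor of ≈ 146.7426 (computed from the unrounded values)


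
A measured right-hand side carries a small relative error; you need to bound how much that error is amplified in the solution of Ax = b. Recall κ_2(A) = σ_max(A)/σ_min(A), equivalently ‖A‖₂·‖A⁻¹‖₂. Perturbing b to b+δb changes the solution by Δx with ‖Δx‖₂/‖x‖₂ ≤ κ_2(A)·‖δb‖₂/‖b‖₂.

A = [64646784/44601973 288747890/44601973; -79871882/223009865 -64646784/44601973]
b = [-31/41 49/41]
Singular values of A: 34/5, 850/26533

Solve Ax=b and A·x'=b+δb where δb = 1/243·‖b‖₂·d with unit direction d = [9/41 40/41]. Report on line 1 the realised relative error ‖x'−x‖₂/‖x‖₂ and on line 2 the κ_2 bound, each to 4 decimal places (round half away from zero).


largest singular value 34/5, smallest 850/26533
κ_2(A) = (34/5) / (850/26533) = 212.2640
perturbation bound = 212.2640·1/243 = 0.8735
solve Ax = b  →  x = [-30.4862 6.7087]
‖b‖₂ = 1.4142 and ‖x‖₂ = 31.2156
Δx = A⁻¹·δb where δb = 1/243·1.4142·d; ‖Δx‖ = 0.1817
realised ‖Δx‖/‖x‖ = 0.0058
realised/bound (from unrounded values) ≈ 0.0067

0.0058
0.8735


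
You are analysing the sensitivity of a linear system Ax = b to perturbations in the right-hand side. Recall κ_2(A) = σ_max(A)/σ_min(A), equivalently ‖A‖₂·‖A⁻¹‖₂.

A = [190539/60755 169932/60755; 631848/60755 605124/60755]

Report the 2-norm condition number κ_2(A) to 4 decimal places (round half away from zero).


AᵀA = [17421480225/147646801 16589002500/147646801; 16589002500/147646801 15802077600/147646801]; tr = 39504825/175561, det = 810000/175561
λ_max, λ_min = (39504825/175561 ± √1560062380640625/30821664721)/2 = 225, 3600/175561
κ = σ_max/σ_min = 15/(60/419) = 104.7500

104.7500
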